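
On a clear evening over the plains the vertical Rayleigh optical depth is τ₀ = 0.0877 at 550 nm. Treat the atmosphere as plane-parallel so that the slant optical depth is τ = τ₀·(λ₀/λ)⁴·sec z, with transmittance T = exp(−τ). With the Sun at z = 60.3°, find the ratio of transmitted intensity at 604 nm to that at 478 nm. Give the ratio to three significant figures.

Airmass: sec 60.3° = 2.0183.
τ(604 nm) = 0.0877 × (550/604)⁴ × 2.0183 = 0.0877 × 0.6875 × 2.0183 = 0.1217.
τ(478 nm) = 0.0877 × (550/478)⁴ × 2.0183 = 0.0877 × 1.7528 × 2.0183 = 0.3103.
T(604)/T(478) = exp(τ_B − τ_A) = exp(0.1886) = 1.2075.

1.21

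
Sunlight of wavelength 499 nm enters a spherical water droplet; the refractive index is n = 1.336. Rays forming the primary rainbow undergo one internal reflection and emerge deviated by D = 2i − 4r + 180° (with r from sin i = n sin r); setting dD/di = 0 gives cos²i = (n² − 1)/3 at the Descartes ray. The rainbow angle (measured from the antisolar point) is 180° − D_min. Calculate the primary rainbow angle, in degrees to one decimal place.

41.6°

cos²i = (1.78490 − 1)/3 = 0.26163; i = arccos(0.51150) = 59.236°.
sin r = sin 59.236°/1.336 = 0.64318; r = 40.029°.
D_min = 2·59.236° − 4·40.029° + 180° = 138.356°.
Rainbow angle = 180° − D_min = 41.644°.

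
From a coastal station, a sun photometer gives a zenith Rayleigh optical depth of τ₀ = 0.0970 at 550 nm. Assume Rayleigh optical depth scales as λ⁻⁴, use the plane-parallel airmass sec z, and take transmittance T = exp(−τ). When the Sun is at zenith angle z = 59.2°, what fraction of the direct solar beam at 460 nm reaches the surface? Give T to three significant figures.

sec 59.2° = 1.9530.
τ = 0.0970 × (550/460)⁴ × 1.9530 = 0.0970 × 2.0437 × 1.9530 = 0.3872.
T = exp(−0.3872) = 0.6790.

0.679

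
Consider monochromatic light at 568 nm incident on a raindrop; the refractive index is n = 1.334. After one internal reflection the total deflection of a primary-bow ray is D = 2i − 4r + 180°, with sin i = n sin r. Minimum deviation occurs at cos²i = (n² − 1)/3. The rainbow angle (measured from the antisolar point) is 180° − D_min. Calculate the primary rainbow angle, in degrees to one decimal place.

41.9°

cos²i = (1.77956 − 1)/3 = 0.25985; i = arccos(0.50976) = 59.352°.
sin r = sin 59.352°/1.334 = 0.64492; r = 40.159°.
D_min = 2·59.352° − 4·40.159° + 180° = 138.067°.
Rainbow angle = 180° − D_min = 41.933°.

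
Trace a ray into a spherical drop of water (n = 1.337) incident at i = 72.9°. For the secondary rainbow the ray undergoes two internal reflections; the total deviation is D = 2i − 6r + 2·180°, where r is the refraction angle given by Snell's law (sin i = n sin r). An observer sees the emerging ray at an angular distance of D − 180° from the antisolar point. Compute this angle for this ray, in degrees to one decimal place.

sin r = sin 72.9° / 1.337 = 0.9558/1.337 = 0.7149; r = 45.63°.
D = 2·72.9° − 6·45.63° + 2·180° = 145.80° − 273.80° + 360° = 232.00°.
Angle from antisolar point = D − 180° = 52.00°.

52.0°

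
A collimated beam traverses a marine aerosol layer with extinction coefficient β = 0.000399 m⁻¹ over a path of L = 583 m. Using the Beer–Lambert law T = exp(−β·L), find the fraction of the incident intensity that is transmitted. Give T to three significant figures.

0.792

τ = β·L = 0.000399 × 583 = 0.2326.
T = exp(−0.2326) = 0.7925.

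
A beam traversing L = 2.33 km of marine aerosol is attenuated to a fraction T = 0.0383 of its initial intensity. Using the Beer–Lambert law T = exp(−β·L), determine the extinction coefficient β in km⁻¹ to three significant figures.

Beer–Lambert: T = exp(−βL) ⇒ β = −ln(T)/L = −ln(0.0383)/2.33 = 3.2623/2.33 = 1.4 km⁻¹.

1.40 km⁻¹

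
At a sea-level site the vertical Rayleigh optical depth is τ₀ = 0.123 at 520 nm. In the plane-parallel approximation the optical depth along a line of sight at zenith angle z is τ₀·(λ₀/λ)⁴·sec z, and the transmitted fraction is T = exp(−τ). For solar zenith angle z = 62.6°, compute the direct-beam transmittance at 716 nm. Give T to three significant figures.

sec 62.6° = 2.1730.
τ = 0.123 × (520/716)⁴ × 2.1730 = 0.123 × 0.2782 × 2.1730 = 0.0744.
T = exp(−0.0744) = 0.9283.

0.928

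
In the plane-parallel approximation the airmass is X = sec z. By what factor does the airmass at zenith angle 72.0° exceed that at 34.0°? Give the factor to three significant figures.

X(72.0°)/X(34.0°) = sec 72.0° / sec 34.0° = cos 34.0° / cos 72.0° = 0.8290/0.3090 = 2.6828.

2.68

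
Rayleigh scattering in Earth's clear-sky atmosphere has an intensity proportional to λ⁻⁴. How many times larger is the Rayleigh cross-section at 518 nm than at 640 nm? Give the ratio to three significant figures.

2.33

Rayleigh scattering ∝ λ⁻⁴, so the ratio of coefficients is the inverse fourth power of the wavelength ratio.
σ(518)/σ(640) = (640/518)⁴ = (1.2355)⁴ = 2.33.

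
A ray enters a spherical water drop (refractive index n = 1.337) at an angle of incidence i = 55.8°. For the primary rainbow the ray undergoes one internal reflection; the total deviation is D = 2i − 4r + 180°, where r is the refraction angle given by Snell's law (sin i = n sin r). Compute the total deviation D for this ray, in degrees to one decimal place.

sin r = sin 55.8° / 1.337 = 0.8271/1.337 = 0.6186; r = 38.21°.
D = 2·55.8° − 4·38.21° + 180° = 111.60° − 152.86° + 180° = 138.74°.

138.7°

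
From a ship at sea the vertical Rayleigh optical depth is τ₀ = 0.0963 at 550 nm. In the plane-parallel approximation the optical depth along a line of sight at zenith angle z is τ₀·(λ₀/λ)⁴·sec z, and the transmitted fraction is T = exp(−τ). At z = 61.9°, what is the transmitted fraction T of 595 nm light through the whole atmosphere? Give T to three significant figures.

sec 61.9° = 2.1231.
τ = 0.0963 × (550/595)⁴ × 2.1231 = 0.0963 × 0.7301 × 2.1231 = 0.1493.
T = exp(−0.1493) = 0.8613.

0.861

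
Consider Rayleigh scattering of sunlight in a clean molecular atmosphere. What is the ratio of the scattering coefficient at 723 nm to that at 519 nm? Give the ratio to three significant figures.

0.266

Rayleigh scattering ∝ λ⁻⁴, so the ratio of coefficients is the inverse fourth power of the wavelength ratio.
σ(723)/σ(519) = (519/723)⁴ = (0.7178)⁴ = 0.2655.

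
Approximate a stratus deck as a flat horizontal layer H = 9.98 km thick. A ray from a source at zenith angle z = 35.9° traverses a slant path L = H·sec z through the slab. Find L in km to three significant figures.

sec z = 1/cos 35.9° = 1.2345.
L = 9.98 × 1.2345 = 12.320 km.

12.3 km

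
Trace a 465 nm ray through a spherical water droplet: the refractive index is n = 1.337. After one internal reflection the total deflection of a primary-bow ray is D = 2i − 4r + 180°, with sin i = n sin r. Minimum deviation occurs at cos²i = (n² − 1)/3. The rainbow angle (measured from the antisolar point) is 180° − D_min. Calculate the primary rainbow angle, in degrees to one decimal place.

cos²i = (1.78757 − 1)/3 = 0.26252; i = arccos(0.51237) = 59.178°.
sin r = sin 59.178°/1.337 = 0.64231; r = 39.964°.
D_min = 2·59.178° − 4·39.964° + 180° = 138.500°.
Rainbow angle = 180° − D_min = 41.500°.

41.5°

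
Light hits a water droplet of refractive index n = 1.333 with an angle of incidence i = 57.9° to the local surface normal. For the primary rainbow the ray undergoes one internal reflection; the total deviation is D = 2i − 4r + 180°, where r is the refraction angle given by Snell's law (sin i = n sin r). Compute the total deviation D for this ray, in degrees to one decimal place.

138.0°

sin r = sin 57.9° / 1.333 = 0.8471/1.333 = 0.6355; r = 39.46°.
D = 2·57.9° − 4·39.46° + 180° = 115.80° − 157.83° + 180° = 137.97°.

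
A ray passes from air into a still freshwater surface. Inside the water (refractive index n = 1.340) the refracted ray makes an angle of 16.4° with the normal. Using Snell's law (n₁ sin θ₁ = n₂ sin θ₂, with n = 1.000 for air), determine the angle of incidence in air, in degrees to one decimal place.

22.2°

Snell: sin θ_i = n · sin θ_r = 1.340 × sin 16.4° = 1.340 × 0.2823 = 0.3783.
θ_i = arcsin(0.3783) = 22.23°.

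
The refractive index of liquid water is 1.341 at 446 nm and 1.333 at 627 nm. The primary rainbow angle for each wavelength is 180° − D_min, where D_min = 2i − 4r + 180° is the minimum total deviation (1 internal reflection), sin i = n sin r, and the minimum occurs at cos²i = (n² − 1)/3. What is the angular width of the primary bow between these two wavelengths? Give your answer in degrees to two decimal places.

1.15°

At 446 nm (n = 1.341): cos²i = 0.26609 → i = 58.946°, r = 39.705°, D_min = 139.071°, rainbow angle = 40.929°.
At 627 nm (n = 1.333): cos²i = 0.25896 → i = 59.410°, r = 40.225°, D_min = 137.922°, rainbow angle = 42.078°.
Angular width = |40.929° − 42.078°| = 1.149°.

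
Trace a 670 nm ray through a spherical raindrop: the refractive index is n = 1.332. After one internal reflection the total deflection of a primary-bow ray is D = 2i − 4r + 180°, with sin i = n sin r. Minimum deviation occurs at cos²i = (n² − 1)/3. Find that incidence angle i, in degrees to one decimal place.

cos²i = (1.332² − 1)/3 = (1.77422 − 1)/3 = 0.25807.
cos i = 0.50801, so i = 59.469°.

59.5°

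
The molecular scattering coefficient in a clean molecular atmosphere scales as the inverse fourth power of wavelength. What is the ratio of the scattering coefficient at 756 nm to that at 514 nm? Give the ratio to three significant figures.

0.214

Rayleigh scattering ∝ λ⁻⁴, so the ratio of coefficients is the inverse fourth power of the wavelength ratio.
σ(756)/σ(514) = (514/756)⁴ = (0.6799)⁴ = 0.2137.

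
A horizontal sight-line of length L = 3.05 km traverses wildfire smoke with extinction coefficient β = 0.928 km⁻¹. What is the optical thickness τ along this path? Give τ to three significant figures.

τ = β·L = 0.928 × 3.05 = 2.8304.

2.83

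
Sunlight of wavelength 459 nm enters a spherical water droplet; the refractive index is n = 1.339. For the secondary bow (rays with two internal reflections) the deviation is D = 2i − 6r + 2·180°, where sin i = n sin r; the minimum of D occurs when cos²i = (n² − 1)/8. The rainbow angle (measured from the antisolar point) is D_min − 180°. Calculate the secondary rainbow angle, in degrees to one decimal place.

cos²i = (1.79292 − 1)/8 = 0.09912; i = arccos(0.31483) = 71.650°.
sin r = sin 71.650°/1.339 = 0.70885; r = 45.141°.
D_min = 2·71.650° − 6·45.141° + 360° = 232.451°.
Rainbow angle = D_min − 180° = 52.451°.

52.5°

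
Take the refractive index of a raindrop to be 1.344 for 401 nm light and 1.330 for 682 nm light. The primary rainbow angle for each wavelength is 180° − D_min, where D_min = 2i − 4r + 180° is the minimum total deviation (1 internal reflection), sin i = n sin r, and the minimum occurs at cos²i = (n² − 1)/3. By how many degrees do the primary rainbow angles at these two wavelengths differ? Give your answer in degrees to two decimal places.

At 401 nm (n = 1.344): cos²i = 0.26878 → i = 58.772°, r = 39.512°, D_min = 139.495°, rainbow angle = 40.505°.
At 682 nm (n = 1.330): cos²i = 0.25630 → i = 59.585°, r = 40.422°, D_min = 137.484°, rainbow angle = 42.516°.
Angular width = |40.505° − 42.516°| = 2.011°.

2.01°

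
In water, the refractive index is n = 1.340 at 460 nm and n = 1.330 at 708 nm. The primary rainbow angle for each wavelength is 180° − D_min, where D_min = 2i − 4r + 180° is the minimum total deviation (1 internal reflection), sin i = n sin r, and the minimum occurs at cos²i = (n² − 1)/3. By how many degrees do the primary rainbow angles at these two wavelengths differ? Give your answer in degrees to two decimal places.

At 460 nm (n = 1.340): cos²i = 0.26520 → i = 59.004°, r = 39.770°, D_min = 138.929°, rainbow angle = 41.071°.
At 708 nm (n = 1.330): cos²i = 0.25630 → i = 59.585°, r = 40.422°, D_min = 137.484°, rainbow angle = 42.516°.
Angular width = |41.071° − 42.516°| = 1.445°.

1.45°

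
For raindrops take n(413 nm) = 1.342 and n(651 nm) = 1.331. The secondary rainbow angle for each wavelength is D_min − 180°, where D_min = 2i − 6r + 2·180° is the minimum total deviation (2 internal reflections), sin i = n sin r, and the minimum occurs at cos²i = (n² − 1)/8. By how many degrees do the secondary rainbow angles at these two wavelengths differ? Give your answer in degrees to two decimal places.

2.86°

At 413 nm (n = 1.342): cos²i = 0.10012 → i = 71.554°, r = 44.981°, D_min = 233.222°, rainbow angle = 53.222°.
At 651 nm (n = 1.331): cos²i = 0.09645 → i = 71.907°, r = 45.575°, D_min = 230.365°, rainbow angle = 50.365°.
Angular width = |53.222° − 50.365°| = 2.857°.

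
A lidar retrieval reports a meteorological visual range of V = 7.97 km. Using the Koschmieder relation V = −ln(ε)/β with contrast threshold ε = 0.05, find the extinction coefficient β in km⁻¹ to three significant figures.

β = −ln(0.05) / V = 2.996 / 7.97 = 0.3759 km⁻¹.

0.376 km⁻¹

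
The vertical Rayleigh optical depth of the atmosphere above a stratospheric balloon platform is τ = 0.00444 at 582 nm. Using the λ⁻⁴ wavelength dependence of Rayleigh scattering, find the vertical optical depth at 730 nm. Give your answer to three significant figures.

0.00179

τ(730 nm) = τ(582 nm) × (582/730)⁴ = 0.00444 × (0.7973)⁴ = 0.00444 × 0.4040 = 0.0018.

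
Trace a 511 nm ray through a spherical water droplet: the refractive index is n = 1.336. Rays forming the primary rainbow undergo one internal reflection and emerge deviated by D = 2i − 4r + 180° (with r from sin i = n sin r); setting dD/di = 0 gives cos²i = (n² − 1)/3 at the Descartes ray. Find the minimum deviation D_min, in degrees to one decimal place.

138.4°

cos²i = (1.78490 − 1)/3 = 0.26163; i = arccos(0.51150) = 59.236°.
sin r = sin 59.236°/1.336 = 0.64318; r = 40.029°.
D_min = 2·59.236° − 4·40.029° + 180° = 138.356°.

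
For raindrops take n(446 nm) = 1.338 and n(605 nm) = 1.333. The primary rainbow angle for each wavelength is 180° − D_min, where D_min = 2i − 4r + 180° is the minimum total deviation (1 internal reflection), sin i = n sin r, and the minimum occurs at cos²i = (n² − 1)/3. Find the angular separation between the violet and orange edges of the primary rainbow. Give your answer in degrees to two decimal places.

0.72°

At 446 nm (n = 1.338): cos²i = 0.26341 → i = 59.120°, r = 39.899°, D_min = 138.643°, rainbow angle = 41.357°.
At 605 nm (n = 1.333): cos²i = 0.25896 → i = 59.410°, r = 40.225°, D_min = 137.922°, rainbow angle = 42.078°.
Angular width = |41.357° − 42.078°| = 0.722°.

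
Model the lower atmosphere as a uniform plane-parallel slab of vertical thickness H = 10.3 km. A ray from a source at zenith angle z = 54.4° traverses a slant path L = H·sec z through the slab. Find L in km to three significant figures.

17.7 km

sec z = 1/cos 54.4° = 1.7179.
L = 10.3 × 1.7179 = 17.694 km.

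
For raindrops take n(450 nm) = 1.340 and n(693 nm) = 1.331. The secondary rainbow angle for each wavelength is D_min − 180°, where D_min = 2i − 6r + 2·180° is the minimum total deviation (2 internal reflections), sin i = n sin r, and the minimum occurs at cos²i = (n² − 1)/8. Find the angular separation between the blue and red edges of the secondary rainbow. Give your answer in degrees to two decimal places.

2.34°

At 450 nm (n = 1.340): cos²i = 0.09945 → i = 71.618°, r = 45.088°, D_min = 232.709°, rainbow angle = 52.709°.
At 693 nm (n = 1.331): cos²i = 0.09645 → i = 71.907°, r = 45.575°, D_min = 230.365°, rainbow angle = 50.365°.
Angular width = |52.709° − 50.365°| = 2.344°.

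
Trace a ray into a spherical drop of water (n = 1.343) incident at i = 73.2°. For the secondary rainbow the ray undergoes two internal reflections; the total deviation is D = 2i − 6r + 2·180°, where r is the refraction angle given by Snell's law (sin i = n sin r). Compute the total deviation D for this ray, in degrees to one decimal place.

233.6°

sin r = sin 73.2° / 1.343 = 0.9573/1.343 = 0.7128; r = 45.46°.
D = 2·73.2° − 6·45.46° + 2·180° = 146.40° − 272.79° + 360° = 233.61°.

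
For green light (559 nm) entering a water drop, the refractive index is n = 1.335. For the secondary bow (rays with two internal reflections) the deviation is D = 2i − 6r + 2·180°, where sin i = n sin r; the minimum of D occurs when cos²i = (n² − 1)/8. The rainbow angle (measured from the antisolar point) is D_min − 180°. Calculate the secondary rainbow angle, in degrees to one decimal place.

cos²i = (1.78222 − 1)/8 = 0.09778; i = arccos(0.31269) = 71.778°.
sin r = sin 71.778°/1.335 = 0.71150; r = 45.357°.
D_min = 2·71.778° − 6·45.357° + 360° = 231.414°.
Rainbow angle = D_min − 180° = 51.414°.

51.4°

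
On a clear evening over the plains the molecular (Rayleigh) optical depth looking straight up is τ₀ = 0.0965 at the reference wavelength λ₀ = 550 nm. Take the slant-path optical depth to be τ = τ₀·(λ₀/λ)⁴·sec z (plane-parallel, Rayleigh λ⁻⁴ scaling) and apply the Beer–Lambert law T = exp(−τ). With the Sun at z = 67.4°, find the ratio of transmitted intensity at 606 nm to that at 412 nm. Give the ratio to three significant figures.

1.87

Airmass: sec 67.4° = 2.6022.
τ(606 nm) = 0.0965 × (550/606)⁴ × 2.6022 = 0.0965 × 0.6785 × 2.6022 = 0.1704.
τ(412 nm) = 0.0965 × (550/412)⁴ × 2.6022 = 0.0965 × 3.1759 × 2.6022 = 0.7975.
T(606)/T(412) = exp(τ_B − τ_A) = exp(0.6271) = 1.8722.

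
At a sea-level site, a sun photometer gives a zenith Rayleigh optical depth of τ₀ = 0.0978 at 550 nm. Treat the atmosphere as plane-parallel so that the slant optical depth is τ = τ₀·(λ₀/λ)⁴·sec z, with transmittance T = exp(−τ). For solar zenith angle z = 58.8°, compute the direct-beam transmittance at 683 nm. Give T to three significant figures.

sec 58.8° = 1.9304.
τ = 0.0978 × (550/683)⁴ × 1.9304 = 0.0978 × 0.4205 × 1.9304 = 0.0794.
T = exp(−0.0794) = 0.9237.

0.924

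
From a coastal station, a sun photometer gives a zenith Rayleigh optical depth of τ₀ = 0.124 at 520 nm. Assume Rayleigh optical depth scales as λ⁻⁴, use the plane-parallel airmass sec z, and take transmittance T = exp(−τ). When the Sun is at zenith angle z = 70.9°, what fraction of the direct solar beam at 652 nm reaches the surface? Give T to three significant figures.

sec 70.9° = 3.0561.
τ = 0.124 × (520/652)⁴ × 3.0561 = 0.124 × 0.4046 × 3.0561 = 0.1533.
T = exp(−0.1533) = 0.8579.

0.858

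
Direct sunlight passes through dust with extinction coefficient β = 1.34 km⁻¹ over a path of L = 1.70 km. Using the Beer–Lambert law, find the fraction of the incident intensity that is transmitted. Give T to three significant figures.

0.102

τ = β·L = 1.34 × 1.70 = 2.2780.
T = exp(−2.2780) = 0.1025.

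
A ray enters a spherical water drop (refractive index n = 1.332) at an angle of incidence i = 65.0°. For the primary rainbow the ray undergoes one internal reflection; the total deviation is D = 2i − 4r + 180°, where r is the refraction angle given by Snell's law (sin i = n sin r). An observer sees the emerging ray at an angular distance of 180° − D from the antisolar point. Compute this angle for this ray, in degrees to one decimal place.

sin r = sin 65.0° / 1.332 = 0.9063/1.332 = 0.6804; r = 42.88°.
D = 2·65.0° − 4·42.88° + 180° = 130.00° − 171.50° + 180° = 138.50°.
Angle from antisolar point = 180° − D = 41.50°.

41.5°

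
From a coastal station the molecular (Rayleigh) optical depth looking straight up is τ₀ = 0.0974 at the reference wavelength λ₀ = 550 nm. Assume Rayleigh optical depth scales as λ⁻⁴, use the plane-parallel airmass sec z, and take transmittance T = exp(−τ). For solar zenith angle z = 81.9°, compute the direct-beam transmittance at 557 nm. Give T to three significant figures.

sec 81.9° = 7.0972.
τ = 0.0974 × (550/557)⁴ × 7.0972 = 0.0974 × 0.9507 × 7.0972 = 0.6572.
T = exp(−0.6572) = 0.5183.

0.518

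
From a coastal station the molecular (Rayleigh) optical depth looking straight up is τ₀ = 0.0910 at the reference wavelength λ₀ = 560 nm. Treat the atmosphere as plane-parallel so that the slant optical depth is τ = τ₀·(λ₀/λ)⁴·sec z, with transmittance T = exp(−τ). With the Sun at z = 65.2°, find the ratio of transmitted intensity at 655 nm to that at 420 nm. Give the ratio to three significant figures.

Airmass: sec 65.2° = 2.3841.
τ(655 nm) = 0.0910 × (560/655)⁴ × 2.3841 = 0.0910 × 0.5343 × 2.3841 = 0.1159.
τ(420 nm) = 0.0910 × (560/420)⁴ × 2.3841 = 0.0910 × 3.1605 × 2.3841 = 0.6857.
T(655)/T(420) = exp(τ_B − τ_A) = exp(0.5698) = 1.7678.

1.77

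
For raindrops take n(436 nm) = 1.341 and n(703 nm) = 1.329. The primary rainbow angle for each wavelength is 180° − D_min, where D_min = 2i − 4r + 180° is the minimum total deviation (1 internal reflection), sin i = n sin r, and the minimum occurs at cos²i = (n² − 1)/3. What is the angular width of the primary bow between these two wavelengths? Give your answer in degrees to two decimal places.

At 436 nm (n = 1.341): cos²i = 0.26609 → i = 58.946°, r = 39.705°, D_min = 139.071°, rainbow angle = 40.929°.
At 703 nm (n = 1.329): cos²i = 0.25541 → i = 59.643°, r = 40.487°, D_min = 137.337°, rainbow angle = 42.663°.
Angular width = |40.929° − 42.663°| = 1.735°.

1.73°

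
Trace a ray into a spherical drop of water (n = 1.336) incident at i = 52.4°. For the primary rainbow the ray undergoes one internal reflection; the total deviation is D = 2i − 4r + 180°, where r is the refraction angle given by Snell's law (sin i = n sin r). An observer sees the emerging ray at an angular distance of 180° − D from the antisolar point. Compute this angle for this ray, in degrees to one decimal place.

sin r = sin 52.4° / 1.336 = 0.7923/1.336 = 0.5930; r = 36.37°.
D = 2·52.4° − 4·36.37° + 180° = 104.80° − 145.49° + 180° = 139.31°.
Angle from antisolar point = 180° − D = 40.69°.

40.7°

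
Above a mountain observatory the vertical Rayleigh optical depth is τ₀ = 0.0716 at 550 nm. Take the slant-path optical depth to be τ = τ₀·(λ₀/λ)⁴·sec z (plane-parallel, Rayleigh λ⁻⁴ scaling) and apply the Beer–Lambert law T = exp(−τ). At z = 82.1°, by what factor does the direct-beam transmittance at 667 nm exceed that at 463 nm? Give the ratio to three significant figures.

Airmass: sec 82.1° = 7.2757.
τ(667 nm) = 0.0716 × (550/667)⁴ × 7.2757 = 0.0716 × 0.4623 × 7.2757 = 0.2408.
τ(463 nm) = 0.0716 × (550/463)⁴ × 7.2757 = 0.0716 × 1.9913 × 7.2757 = 1.0373.
T(667)/T(463) = exp(τ_B − τ_A) = exp(0.7965) = 2.2177.

2.22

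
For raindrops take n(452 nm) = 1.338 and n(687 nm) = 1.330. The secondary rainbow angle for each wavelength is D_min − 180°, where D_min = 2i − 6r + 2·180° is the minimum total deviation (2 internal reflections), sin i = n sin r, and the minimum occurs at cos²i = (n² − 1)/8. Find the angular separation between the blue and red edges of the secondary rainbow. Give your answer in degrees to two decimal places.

2.09°

At 452 nm (n = 1.338): cos²i = 0.09878 → i = 71.682°, r = 45.195°, D_min = 232.193°, rainbow angle = 52.193°.
At 687 nm (n = 1.330): cos²i = 0.09611 → i = 71.940°, r = 45.630°, D_min = 230.101°, rainbow angle = 50.101°.
Angular width = |52.193° − 50.101°| = 2.092°.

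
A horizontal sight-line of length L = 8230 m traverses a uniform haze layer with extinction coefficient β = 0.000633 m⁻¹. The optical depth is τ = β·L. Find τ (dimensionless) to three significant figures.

τ = β·L = 0.000633 × 8230 = 5.2096.

5.21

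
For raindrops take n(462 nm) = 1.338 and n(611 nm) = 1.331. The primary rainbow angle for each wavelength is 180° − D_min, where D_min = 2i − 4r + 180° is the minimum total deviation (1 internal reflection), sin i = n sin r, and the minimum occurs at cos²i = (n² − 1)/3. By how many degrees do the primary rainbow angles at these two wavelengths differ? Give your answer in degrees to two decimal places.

1.01°

At 462 nm (n = 1.338): cos²i = 0.26341 → i = 59.120°, r = 39.899°, D_min = 138.643°, rainbow angle = 41.357°.
At 611 nm (n = 1.331): cos²i = 0.25719 → i = 59.527°, r = 40.356°, D_min = 137.630°, rainbow angle = 42.370°.
Angular width = |41.357° − 42.370°| = 1.013°.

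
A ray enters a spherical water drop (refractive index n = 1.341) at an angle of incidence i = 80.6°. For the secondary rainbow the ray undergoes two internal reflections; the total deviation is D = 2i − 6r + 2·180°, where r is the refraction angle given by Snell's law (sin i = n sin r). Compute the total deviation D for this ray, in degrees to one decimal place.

sin r = sin 80.6° / 1.341 = 0.9866/1.341 = 0.7357; r = 47.37°.
D = 2·80.6° − 6·47.37° + 2·180° = 161.20° − 284.20° + 360° = 237.00°.

237.0°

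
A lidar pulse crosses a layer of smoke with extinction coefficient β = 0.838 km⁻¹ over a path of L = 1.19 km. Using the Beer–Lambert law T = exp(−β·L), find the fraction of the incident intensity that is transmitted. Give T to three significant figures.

0.369

τ = β·L = 0.838 × 1.19 = 0.9972.
T = exp(−0.9972) = 0.3689.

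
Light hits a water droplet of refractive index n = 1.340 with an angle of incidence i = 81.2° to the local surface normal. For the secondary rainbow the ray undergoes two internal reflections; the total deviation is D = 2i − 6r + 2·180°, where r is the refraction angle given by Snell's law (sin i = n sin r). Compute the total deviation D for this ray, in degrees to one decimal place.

sin r = sin 81.2° / 1.340 = 0.9882/1.340 = 0.7375; r = 47.52°.
D = 2·81.2° − 6·47.52° + 2·180° = 162.40° − 285.11° + 360° = 237.29°.

237.3°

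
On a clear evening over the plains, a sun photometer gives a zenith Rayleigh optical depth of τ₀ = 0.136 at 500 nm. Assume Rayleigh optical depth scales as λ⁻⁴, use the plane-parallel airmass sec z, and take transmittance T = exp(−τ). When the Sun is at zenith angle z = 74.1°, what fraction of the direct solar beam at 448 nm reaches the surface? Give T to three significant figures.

sec 74.1° = 3.6502.
τ = 0.136 × (500/448)⁴ × 3.6502 = 0.136 × 1.5516 × 3.6502 = 0.7702.
T = exp(−0.7702) = 0.4629.

0.463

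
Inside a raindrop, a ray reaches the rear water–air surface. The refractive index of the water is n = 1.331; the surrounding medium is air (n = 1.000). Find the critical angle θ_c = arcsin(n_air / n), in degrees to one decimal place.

48.7°

sin θ_c = n_air / n = 1.000 / 1.331 = 0.7513.
θ_c = arcsin(0.7513) = 48.70°.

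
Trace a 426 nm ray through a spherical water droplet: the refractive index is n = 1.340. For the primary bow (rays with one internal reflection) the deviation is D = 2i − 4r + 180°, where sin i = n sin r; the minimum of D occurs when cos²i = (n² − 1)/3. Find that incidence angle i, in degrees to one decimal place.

59.0°

cos²i = (1.340² − 1)/3 = (1.79560 − 1)/3 = 0.26520.
cos i = 0.51498, so i = 59.004°.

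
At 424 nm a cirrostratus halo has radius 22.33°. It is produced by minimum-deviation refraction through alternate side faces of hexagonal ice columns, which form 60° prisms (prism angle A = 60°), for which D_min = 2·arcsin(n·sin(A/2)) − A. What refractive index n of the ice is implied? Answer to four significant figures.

1.316

Rearranging: n = sin((D_min + A)/2) / sin(A/2).
(D_min + A)/2 = (22.33° + 60°)/2 = 41.165°.
n = sin 41.165° / sin 30° = 0.6582 / 0.5000 = 1.3165.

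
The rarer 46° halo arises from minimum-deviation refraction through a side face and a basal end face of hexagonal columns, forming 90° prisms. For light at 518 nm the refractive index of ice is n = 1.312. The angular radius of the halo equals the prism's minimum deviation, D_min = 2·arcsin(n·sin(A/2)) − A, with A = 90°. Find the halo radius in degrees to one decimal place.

46.2°

n·sin(A/2) = 1.312 × sin 45° = 1.312 × 0.7071 = 0.9277.
D_min = 2·arcsin(0.9277) − 90° = 2 × 68.083° − 90° = 46.166°.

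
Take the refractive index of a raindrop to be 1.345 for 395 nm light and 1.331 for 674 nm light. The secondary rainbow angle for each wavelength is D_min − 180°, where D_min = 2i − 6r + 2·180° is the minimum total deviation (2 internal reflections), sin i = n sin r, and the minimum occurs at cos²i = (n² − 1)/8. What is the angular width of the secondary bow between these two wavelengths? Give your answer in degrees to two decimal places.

3.62°

At 395 nm (n = 1.345): cos²i = 0.10113 → i = 71.458°, r = 44.821°, D_min = 233.987°, rainbow angle = 53.987°.
At 674 nm (n = 1.331): cos²i = 0.09645 → i = 71.907°, r = 45.575°, D_min = 230.365°, rainbow angle = 50.365°.
Angular width = |53.987° − 50.365°| = 3.622°.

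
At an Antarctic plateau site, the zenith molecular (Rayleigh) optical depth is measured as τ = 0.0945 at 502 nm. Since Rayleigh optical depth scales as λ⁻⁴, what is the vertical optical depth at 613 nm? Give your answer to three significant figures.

0.0425

τ(613 nm) = τ(502 nm) × (502/613)⁴ = 0.0945 × (0.8189)⁴ = 0.0945 × 0.4498 = 0.0425.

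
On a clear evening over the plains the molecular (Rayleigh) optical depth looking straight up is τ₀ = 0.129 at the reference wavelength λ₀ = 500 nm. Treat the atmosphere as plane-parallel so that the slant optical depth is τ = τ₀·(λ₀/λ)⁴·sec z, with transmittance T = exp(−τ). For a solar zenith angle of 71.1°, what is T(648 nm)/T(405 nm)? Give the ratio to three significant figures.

2.19

Airmass: sec 71.1° = 3.0872.
τ(648 nm) = 0.129 × (500/648)⁴ × 3.0872 = 0.129 × 0.3545 × 3.0872 = 0.1412.
τ(405 nm) = 0.129 × (500/405)⁴ × 3.0872 = 0.129 × 2.3231 × 3.0872 = 0.9252.
T(648)/T(405) = exp(τ_B − τ_A) = exp(0.7840) = 2.1902.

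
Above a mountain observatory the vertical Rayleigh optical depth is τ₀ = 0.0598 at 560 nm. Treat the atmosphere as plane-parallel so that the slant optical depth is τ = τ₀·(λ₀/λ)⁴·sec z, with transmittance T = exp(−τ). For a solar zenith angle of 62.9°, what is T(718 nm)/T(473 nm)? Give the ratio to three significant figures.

Airmass: sec 62.9° = 2.1952.
τ(718 nm) = 0.0598 × (560/718)⁴ × 2.1952 = 0.0598 × 0.3700 × 2.1952 = 0.0486.
τ(473 nm) = 0.0598 × (560/473)⁴ × 2.1952 = 0.0598 × 1.9648 × 2.1952 = 0.2579.
T(718)/T(473) = exp(τ_B − τ_A) = exp(0.2093) = 1.2329.

1.23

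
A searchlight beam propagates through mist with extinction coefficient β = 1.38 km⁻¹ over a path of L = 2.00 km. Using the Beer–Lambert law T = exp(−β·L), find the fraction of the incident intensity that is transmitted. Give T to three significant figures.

τ = β·L = 1.38 × 2.00 = 2.7600.
T = exp(−2.7600) = 0.0633.

0.0633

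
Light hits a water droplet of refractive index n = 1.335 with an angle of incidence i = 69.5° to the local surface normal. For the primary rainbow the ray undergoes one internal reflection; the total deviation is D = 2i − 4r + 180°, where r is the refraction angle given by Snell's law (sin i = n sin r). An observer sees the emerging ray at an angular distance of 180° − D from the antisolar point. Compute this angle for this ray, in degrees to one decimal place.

sin r = sin 69.5° / 1.335 = 0.9367/1.335 = 0.7016; r = 44.56°.
D = 2·69.5° − 4·44.56° + 180° = 139.00° − 178.23° + 180° = 140.77°.
Angle from antisolar point = 180° − D = 39.23°.

39.2°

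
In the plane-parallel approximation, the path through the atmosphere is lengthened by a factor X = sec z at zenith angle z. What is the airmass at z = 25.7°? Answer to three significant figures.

X = sec z = 1/cos 25.7° = 1/0.9011 = 1.1098.

1.11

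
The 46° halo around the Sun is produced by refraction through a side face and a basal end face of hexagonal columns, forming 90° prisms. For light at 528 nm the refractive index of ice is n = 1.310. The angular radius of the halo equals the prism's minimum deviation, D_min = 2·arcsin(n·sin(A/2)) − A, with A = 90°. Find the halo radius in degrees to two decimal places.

n·sin(A/2) = 1.310 × sin 45° = 1.310 × 0.7071 = 0.9263.
D_min = 2·arcsin(0.9263) − 90° = 2 × 67.867° − 90° = 45.733°.

45.73°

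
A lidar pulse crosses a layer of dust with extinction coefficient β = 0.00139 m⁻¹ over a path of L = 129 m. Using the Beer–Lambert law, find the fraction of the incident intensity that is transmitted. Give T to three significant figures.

0.836

τ = β·L = 0.00139 × 129 = 0.1793.
T = exp(−0.1793) = 0.8358.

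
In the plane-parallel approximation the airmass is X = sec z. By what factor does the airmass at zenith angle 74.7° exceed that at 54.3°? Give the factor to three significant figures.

2.21

X(74.7°)/X(54.3°) = sec 74.7° / sec 54.3° = cos 54.3° / cos 74.7° = 0.5835/0.2639 = 2.2114.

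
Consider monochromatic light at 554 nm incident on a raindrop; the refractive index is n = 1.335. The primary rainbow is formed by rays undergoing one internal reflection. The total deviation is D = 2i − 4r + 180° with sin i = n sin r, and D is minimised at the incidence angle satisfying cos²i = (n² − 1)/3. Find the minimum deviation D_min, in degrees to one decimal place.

cos²i = (1.78222 − 1)/3 = 0.26074; i = arccos(0.51063) = 59.294°.
sin r = sin 59.294°/1.335 = 0.64405; r = 40.094°.
D_min = 2·59.294° − 4·40.094° + 180° = 138.212°.

138.2°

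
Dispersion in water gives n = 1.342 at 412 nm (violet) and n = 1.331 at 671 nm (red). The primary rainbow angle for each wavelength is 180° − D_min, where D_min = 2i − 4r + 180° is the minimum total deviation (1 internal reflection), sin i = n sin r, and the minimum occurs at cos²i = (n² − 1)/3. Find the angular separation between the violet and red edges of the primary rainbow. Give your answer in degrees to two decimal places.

1.58°

At 412 nm (n = 1.342): cos²i = 0.26699 → i = 58.888°, r = 39.641°, D_min = 139.213°, rainbow angle = 40.787°.
At 671 nm (n = 1.331): cos²i = 0.25719 → i = 59.527°, r = 40.356°, D_min = 137.630°, rainbow angle = 42.370°.
Angular width = |40.787° − 42.370°| = 1.583°.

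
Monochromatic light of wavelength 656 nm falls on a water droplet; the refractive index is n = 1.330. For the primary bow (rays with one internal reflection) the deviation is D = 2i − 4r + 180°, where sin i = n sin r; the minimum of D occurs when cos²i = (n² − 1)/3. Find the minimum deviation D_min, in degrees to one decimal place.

137.5°

cos²i = (1.76890 − 1)/3 = 0.25630; i = arccos(0.50626) = 59.585°.
sin r = sin 59.585°/1.330 = 0.64841; r = 40.422°.
D_min = 2·59.585° − 4·40.422° + 180° = 137.484°.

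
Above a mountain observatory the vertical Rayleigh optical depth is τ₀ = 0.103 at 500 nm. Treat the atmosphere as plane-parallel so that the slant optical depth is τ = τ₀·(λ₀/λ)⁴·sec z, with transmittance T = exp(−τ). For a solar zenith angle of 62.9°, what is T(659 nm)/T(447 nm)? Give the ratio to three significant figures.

Airmass: sec 62.9° = 2.1952.
τ(659 nm) = 0.103 × (500/659)⁴ × 2.1952 = 0.103 × 0.3314 × 2.1952 = 0.0749.
τ(447 nm) = 0.103 × (500/447)⁴ × 2.1952 = 0.103 × 1.5655 × 2.1952 = 0.3540.
T(659)/T(447) = exp(τ_B − τ_A) = exp(0.2790) = 1.3219.

1.32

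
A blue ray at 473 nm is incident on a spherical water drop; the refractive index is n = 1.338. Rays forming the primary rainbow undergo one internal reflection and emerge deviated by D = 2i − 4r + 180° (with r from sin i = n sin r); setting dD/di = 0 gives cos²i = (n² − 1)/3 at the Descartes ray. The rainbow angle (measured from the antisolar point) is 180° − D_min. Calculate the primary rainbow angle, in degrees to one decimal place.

41.4°

cos²i = (1.79024 − 1)/3 = 0.26341; i = arccos(0.51324) = 59.120°.
sin r = sin 59.120°/1.338 = 0.64144; r = 39.899°.
D_min = 2·59.120° − 4·39.899° + 180° = 138.643°.
Rainbow angle = 180° − D_min = 41.357°.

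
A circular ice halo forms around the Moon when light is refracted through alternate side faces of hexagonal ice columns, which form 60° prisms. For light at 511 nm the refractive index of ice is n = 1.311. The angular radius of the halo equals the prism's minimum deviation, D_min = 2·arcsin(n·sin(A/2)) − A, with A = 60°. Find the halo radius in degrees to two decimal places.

21.92°

n·sin(A/2) = 1.311 × sin 30° = 1.311 × 0.5000 = 0.6555.
D_min = 2·arcsin(0.6555) − 60° = 2 × 40.958° − 60° = 21.915°.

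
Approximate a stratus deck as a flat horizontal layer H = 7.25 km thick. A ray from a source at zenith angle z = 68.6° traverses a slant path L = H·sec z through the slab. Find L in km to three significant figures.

sec z = 1/cos 68.6° = 2.7407.
L = 7.25 × 2.7407 = 19.870 km.

19.9 km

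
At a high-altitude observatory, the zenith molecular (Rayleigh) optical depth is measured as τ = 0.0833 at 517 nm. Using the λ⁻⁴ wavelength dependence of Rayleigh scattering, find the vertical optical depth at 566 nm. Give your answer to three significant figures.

τ(566 nm) = τ(517 nm) × (517/566)⁴ = 0.0833 × (0.9134)⁴ = 0.0833 × 0.6961 = 0.0580.

0.0580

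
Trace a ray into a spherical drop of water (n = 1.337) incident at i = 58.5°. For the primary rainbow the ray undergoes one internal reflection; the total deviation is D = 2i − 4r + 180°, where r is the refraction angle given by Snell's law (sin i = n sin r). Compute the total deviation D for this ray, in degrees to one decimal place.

138.5°

sin r = sin 58.5° / 1.337 = 0.8526/1.337 = 0.6377; r = 39.62°.
D = 2·58.5° − 4·39.62° + 180° = 117.00° − 158.49° + 180° = 138.51°.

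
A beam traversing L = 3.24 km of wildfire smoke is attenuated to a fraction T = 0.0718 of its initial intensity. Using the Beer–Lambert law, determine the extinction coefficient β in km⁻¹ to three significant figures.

Beer–Lambert: T = exp(−βL) ⇒ β = −ln(T)/L = −ln(0.0718)/3.24 = 2.6339/3.24 = 0.8129 km⁻¹.

0.813 km⁻¹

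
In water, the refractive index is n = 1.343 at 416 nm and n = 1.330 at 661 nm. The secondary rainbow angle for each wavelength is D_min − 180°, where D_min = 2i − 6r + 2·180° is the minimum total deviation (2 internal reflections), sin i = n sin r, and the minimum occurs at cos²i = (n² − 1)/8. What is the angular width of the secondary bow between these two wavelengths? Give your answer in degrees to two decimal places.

At 416 nm (n = 1.343): cos²i = 0.10046 → i = 71.522°, r = 44.928°, D_min = 233.478°, rainbow angle = 53.478°.
At 661 nm (n = 1.330): cos²i = 0.09611 → i = 71.940°, r = 45.630°, D_min = 230.101°, rainbow angle = 50.101°.
Angular width = |53.478° − 50.101°| = 3.377°.

3.38°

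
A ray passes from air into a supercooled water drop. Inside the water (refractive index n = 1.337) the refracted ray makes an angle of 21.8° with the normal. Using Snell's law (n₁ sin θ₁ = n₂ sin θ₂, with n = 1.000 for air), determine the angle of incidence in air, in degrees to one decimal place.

Snell: sin θ_i = n · sin θ_r = 1.337 × sin 21.8° = 1.337 × 0.3714 = 0.4965.
θ_i = arcsin(0.4965) = 29.77°.

29.8°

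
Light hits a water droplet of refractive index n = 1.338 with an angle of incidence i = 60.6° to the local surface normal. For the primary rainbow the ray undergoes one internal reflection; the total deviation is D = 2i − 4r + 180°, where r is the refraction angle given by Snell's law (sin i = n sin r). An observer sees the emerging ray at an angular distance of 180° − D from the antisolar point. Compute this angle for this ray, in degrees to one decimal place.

41.3°

sin r = sin 60.6° / 1.338 = 0.8712/1.338 = 0.6511; r = 40.63°.
D = 2·60.6° − 4·40.63° + 180° = 121.20° − 162.51° + 180° = 138.69°.
Angle from antisolar point = 180° − D = 41.31°.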